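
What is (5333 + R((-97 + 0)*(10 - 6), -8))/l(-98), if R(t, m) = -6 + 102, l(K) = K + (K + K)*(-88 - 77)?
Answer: 5429/32242 ≈ 0.16838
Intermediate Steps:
l(K) = -329*K (l(K) = K + (2*K)*(-165) = K - 330*K = -329*K)
R(t, m) = 96
(5333 + R((-97 + 0)*(10 - 6), -8))/l(-98) = (5333 + 96)/((-329*(-98))) = 5429/32242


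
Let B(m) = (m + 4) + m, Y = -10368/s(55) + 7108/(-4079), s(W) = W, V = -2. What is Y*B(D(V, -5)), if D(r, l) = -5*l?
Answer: -2304828648/224345 ≈ -10274.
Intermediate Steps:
Y = -42682012/224345 (Y = -10368/55 + 7108/(-4079) = -10368*1/55 + 7108*(-1/4079) = -10368/55 - 7108/4079 = -42682012/224345 ≈ -190.25)
B(m) = 4 + 2*m (B(m) = (4 + m) + m = 4 + 2*m)
Y*B(D(V, -5)) = -42682012*(4 + 2*(-5*(-5)))/224345 = -42682012*(4 + 2*25)/224345 = -42682012*(4 + 50)/224345 = -42682012/224345*54 = -2304828648/224345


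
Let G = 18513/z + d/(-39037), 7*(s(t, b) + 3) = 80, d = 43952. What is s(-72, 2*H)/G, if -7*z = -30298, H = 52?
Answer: 69781838534/26090303197 ≈ 2.6746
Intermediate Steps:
z = 30298/7 (z = -1/7*(-30298) = 30298/7 ≈ 4328.3)
s(t, b) = 59/7 (s(t, b) = -3 + (1/7)*80 = -3 + 80/7 = 59/7)
G = 3727186171/1182743026 (G = 18513/(30298/7) + 43952/(-39037) = 18513*(7/30298) + 43952*(-1/39037) = 129591/30298 - 43952/39037 = 3727186171/1182743026 ≈ 3.1513)
s(-72, 2*H)/G = 59/(7*(3727186171/1182743026)) = (59/7)*(1182743026/3727186171) = 69781838534/26090303197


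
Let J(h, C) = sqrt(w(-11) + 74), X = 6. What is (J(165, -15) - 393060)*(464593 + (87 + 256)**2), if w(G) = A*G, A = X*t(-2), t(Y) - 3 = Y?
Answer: -228856040520 + 1164484*sqrt(2) ≈ -2.2885e+11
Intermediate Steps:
t(Y) = 3 + Y
A = 6 (A = 6*(3 - 2) = 6*1 = 6)
w(G) = 6*G
J(h, C) = 2*sqrt(2) (J(h, C) = sqrt(6*(-11) + 74) = sqrt(-66 + 74) = sqrt(8) = 2*sqrt(2))
(J(165, -15) - 393060)*(464593 + (87 + 256)**2) = (2*sqrt(2) - 393060)*(464593 + (87 + 256)**2) = (-393060 + 2*sqrt(2))*(464593 + 343**2) = (-393060 + 2*sqrt(2))*(464593 + 117649) = (-393060 + 2*sqrt(2))*582242 = -228856040520 + 1164484*sqrt(2)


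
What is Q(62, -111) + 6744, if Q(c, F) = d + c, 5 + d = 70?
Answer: 6871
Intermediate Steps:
d = 65 (d = -5 + 70 = 65)
Q(c, F) = 65 + c
Q(62, -111) + 6744 = (65 + 62) + 6744 = 127 + 6744 = 6871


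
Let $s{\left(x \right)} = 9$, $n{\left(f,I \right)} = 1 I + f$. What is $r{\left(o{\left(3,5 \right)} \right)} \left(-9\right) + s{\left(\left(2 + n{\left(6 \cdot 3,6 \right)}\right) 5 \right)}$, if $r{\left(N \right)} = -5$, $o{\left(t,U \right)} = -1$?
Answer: $54$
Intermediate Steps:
$n{\left(f,I \right)} = I + f$
$r{\left(o{\left(3,5 \right)} \right)} \left(-9\right) + s{\left(\left(2 + n{\left(6 \cdot 3,6 \right)}\right) 5 \right)} = \left(-5\right) \left(-9\right) + 9 = 45 + 9 = 54$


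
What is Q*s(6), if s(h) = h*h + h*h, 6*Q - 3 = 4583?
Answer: 55032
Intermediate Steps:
Q = 2293/3 (Q = ½ + (⅙)*4583 = ½ + 4583/6 = 2293/3 ≈ 764.33)
s(h) = 2*h² (s(h) = h² + h² = 2*h²)
Q*s(6) = 2293*(2*6²)/3 = 2293*(2*36)/3 = (2293/3)*72 = 55032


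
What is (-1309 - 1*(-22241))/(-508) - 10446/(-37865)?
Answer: -196820903/4808855 ≈ -40.929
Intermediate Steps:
(-1309 - 1*(-22241))/(-508) - 10446/(-37865) = (-1309 + 22241)*(-1/508) - 10446*(-1/37865) = 20932*(-1/508) + 10446/37865 = -5233/127 + 10446/37865 = -196820903/4808855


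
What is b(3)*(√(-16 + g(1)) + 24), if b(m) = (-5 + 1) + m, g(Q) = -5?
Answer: -24 - I*√21 ≈ -24.0 - 4.5826*I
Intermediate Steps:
b(m) = -4 + m
b(3)*(√(-16 + g(1)) + 24) = (-4 + 3)*(√(-16 - 5) + 24) = -(√(-21) + 24) = -(I*√21 + 24) = -(24 + I*√21) = -24 - I*√21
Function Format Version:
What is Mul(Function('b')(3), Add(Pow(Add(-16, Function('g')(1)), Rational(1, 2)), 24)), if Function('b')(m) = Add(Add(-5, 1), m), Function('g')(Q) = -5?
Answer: Add(-24, Mul(-1, I, Pow(21, Rational(1, 2)))) ≈ Add(-24.000, Mul(-4.5826, I))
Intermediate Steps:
Function('b')(m) = Add(-4, m)
Mul(Function('b')(3), Add(Pow(Add(-16, Function('g')(1)), Rational(1, 2)), 24)) = Mul(Add(-4, 3), Add(Pow(Add(-16, -5), Rational(1, 2)), 24)) = Mul(-1, Add(Pow(-21, Rational(1, 2)), 24)) = Mul(-1, Add(Mul(I, Pow(21, Rational(1, 2))), 24)) = Mul(-1, Add(24, Mul(I, Pow(21, Rational(1, 2))))) = Add(-24, Mul(-1, I, Pow(21, Rational(1, 2))))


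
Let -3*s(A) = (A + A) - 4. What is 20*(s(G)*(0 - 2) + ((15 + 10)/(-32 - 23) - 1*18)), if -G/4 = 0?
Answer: -13940/33 ≈ -422.42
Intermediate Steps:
G = 0 (G = -4*0 = 0)
s(A) = 4/3 - 2*A/3 (s(A) = -((A + A) - 4)/3 = -(2*A - 4)/3 = -(-4 + 2*A)/3 = 4/3 - 2*A/3)
20*(s(G)*(0 - 2) + ((15 + 10)/(-32 - 23) - 1*18)) = 20*((4/3 - ⅔*0)*(0 - 2) + ((15 + 10)/(-32 - 23) - 1*18)) = 20*((4/3 + 0)*(-2) + (25/(-55) - 18)) = 20*((4/3)*(-2) + (25*(-1/55) - 18)) = 20*(-8/3 + (-5/11 - 18)) = 20*(-8/3 - 203/11) = 20*(-697/33) = -13940/33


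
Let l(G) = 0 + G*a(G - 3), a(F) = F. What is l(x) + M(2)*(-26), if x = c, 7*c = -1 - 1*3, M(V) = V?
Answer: -2448/49 ≈ -49.959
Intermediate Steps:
c = -4/7 (c = (-1 - 1*3)/7 = (-1 - 3)/7 = (⅐)*(-4) = -4/7 ≈ -0.57143)
x = -4/7 ≈ -0.57143
l(G) = G*(-3 + G) (l(G) = 0 + G*(G - 3) = 0 + G*(-3 + G) = G*(-3 + G))
l(x) + M(2)*(-26) = -4*(-3 - 4/7)/7 + 2*(-26) = -4/7*(-25/7) - 52 = 100/49 - 52 = -2448/49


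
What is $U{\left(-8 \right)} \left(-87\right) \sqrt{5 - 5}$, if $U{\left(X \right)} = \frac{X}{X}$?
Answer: $0$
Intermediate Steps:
$U{\left(X \right)} = 1$
$U{\left(-8 \right)} \left(-87\right) \sqrt{5 - 5} = 1 \left(-87\right) \sqrt{5 - 5} = - 87 \sqrt{0} = \left(-87\right) 0 = 0$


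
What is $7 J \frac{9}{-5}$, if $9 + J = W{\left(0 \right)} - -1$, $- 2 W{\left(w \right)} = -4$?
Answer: $\frac{378}{5} \approx 75.6$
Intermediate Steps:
$W{\left(w \right)} = 2$ ($W{\left(w \right)} = \left(- \frac{1}{2}\right) \left(-4\right) = 2$)
$J = -6$ ($J = -9 + \left(2 - -1\right) = -9 + \left(2 + 1\right) = -9 + 3 = -6$)
$7 J \frac{9}{-5} = 7 \left(-6\right) \frac{9}{-5} = - 42 \cdot 9 \left(- \frac{1}{5}\right) = \left(-42\right) \left(- \frac{9}{5}\right) = \frac{378}{5}$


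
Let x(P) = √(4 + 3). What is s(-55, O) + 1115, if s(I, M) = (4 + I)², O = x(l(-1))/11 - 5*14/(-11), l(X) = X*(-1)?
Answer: 3716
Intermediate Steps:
l(X) = -X
x(P) = √7
O = 70/11 + √7/11 (O = √7/11 - 5*14/(-11) = √7*(1/11) - 70*(-1/11) = √7/11 + 70/11 = 70/11 + √7/11 ≈ 6.6042)
s(-55, O) + 1115 = (4 - 55)² + 1115 = (-51)² + 1115 = 2601 + 1115 = 3716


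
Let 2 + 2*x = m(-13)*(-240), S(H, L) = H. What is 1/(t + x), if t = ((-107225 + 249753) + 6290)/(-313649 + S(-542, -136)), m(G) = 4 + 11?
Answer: -314191/566006809 ≈ -0.00055510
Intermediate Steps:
m(G) = 15
x = -1801 (x = -1 + (15*(-240))/2 = -1 + (½)*(-3600) = -1 - 1800 = -1801)
t = -148818/314191 (t = ((-107225 + 249753) + 6290)/(-313649 - 542) = (142528 + 6290)/(-314191) = 148818*(-1/314191) = -148818/314191 ≈ -0.47365)
1/(t + x) = 1/(-148818/314191 - 1801) = 1/(-566006809/314191) = -314191/566006809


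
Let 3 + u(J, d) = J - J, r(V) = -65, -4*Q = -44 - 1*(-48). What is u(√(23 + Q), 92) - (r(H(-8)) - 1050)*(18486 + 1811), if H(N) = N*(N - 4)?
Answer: 22631152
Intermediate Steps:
Q = -1 (Q = -(-44 - 1*(-48))/4 = -(-44 + 48)/4 = -¼*4 = -1)
H(N) = N*(-4 + N)
u(J, d) = -3 (u(J, d) = -3 + (J - J) = -3 + 0 = -3)
u(√(23 + Q), 92) - (r(H(-8)) - 1050)*(18486 + 1811) = -3 - (-65 - 1050)*(18486 + 1811) = -3 - (-1115)*20297 = -3 - 1*(-22631155) = -3 + 22631155 = 22631152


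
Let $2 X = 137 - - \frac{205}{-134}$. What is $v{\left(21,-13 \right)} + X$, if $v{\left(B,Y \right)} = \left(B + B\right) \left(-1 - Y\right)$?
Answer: $\frac{153225}{268} \approx 571.74$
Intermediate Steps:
$X = \frac{18153}{268}$ ($X = \frac{137 - - \frac{205}{-134}}{2} = \frac{137 - \left(-205\right) \left(- \frac{1}{134}\right)}{2} = \frac{137 - \frac{205}{134}}{2} = \frac{1}{2} \cdot \frac{18153}{134} = \frac{18153}{268} \approx 67.735$)
$v{\left(B,Y \right)} = 2 B \left(-1 - Y\right)$
$v{\left(21,-13 \right)} + X = \left(-2\right) 21 \left(1 - 13\right) + \frac{18153}{268} = \left(-2\right) 21 \left(-12\right) + \frac{18153}{268} = 504 + \frac{18153}{268} = \frac{153225}{268}$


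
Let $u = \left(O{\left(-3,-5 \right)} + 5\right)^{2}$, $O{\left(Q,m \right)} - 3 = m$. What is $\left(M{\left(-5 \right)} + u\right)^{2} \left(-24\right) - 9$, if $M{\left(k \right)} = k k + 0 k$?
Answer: $-27753$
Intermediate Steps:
$O{\left(Q,m \right)} = 3 + m$
$M{\left(k \right)} = k^{2}$ ($M{\left(k \right)} = k^{2} + 0 = k^{2}$)
$u = 9$ ($u = \left(\left(3 - 5\right) + 5\right)^{2} = \left(-2 + 5\right)^{2} = 3^{2} = 9$)
$\left(M{\left(-5 \right)} + u\right)^{2} \left(-24\right) - 9 = \left(\left(-5\right)^{2} + 9\right)^{2} \left(-24\right) - 9 = \left(25 + 9\right)^{2} \left(-24\right) - 9 = 34^{2} \left(-24\right) - 9 = 1156 \left(-24\right) - 9 = -27744 - 9 = -27753$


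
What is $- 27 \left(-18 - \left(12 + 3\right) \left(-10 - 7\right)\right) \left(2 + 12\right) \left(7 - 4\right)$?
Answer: $-268758$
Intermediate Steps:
$- 27 \left(-18 - \left(12 + 3\right) \left(-10 - 7\right)\right) \left(2 + 12\right) \left(7 - 4\right) = - 27 \left(-18 - 15 \left(-17\right)\right) 14 \cdot 3 = - 27 \left(-18 - -255\right) 42 = - 27 \left(-18 + 255\right) 42 = \left(-27\right) 237 \cdot 42 = \left(-6399\right) 42 = -268758$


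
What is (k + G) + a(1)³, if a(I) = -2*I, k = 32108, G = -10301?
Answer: 21799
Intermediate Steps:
(k + G) + a(1)³ = (32108 - 10301) + (-2*1)³ = 21807 + (-2)³ = 21807 - 8 = 21799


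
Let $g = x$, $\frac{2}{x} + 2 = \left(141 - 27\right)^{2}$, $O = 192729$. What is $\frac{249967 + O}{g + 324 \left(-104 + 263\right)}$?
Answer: $\frac{2876195912}{334699453} \approx 8.5934$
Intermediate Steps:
$x = \frac{1}{6497}$ ($x = \frac{2}{-2 + \left(141 - 27\right)^{2}} = \frac{2}{-2 + 114^{2}} = \frac{2}{-2 + 12996} = \frac{2}{12994} = 2 \cdot \frac{1}{12994} = \frac{1}{6497} \approx 0.00015392$)
$g = \frac{1}{6497} \approx 0.00015392$
$\frac{249967 + O}{g + 324 \left(-104 + 263\right)} = \frac{249967 + 192729}{\frac{1}{6497} + 324 \left(-104 + 263\right)} = \frac{442696}{\frac{1}{6497} + 324 \cdot 159} = \frac{442696}{\frac{1}{6497} + 51516} = \frac{442696}{\frac{334699453}{6497}} = 442696 \cdot \frac{6497}{334699453} = \frac{2876195912}{334699453}$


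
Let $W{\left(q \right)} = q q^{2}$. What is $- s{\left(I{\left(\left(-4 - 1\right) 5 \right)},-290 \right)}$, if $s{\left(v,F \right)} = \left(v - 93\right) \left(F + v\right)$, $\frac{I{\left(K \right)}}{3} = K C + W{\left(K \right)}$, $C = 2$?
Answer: $-2229388170$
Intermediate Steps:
$W{\left(q \right)} = q^{3}$
$I{\left(K \right)} = 3 K^{3} + 6 K$ ($I{\left(K \right)} = 3 \left(K 2 + K^{3}\right) = 3 \left(2 K + K^{3}\right) = 3 \left(K^{3} + 2 K\right) = 3 K^{3} + 6 K$)
$s{\left(v,F \right)} = \left(-93 + v\right) \left(F + v\right)$
$- s{\left(I{\left(\left(-4 - 1\right) 5 \right)},-290 \right)} = - (\left(3 \left(-4 - 1\right) 5 \left(2 + \left(\left(-4 - 1\right) 5\right)^{2}\right)\right)^{2} - -26970 - 93 \cdot 3 \left(-4 - 1\right) 5 \left(2 + \left(\left(-4 - 1\right) 5\right)^{2}\right) - 290 \cdot 3 \left(-4 - 1\right) 5 \left(2 + \left(\left(-4 - 1\right) 5\right)^{2}\right)) = - (\left(3 \left(\left(-5\right) 5\right) \left(2 + \left(\left(-5\right) 5\right)^{2}\right)\right)^{2} + 26970 - 93 \cdot 3 \left(\left(-5\right) 5\right) \left(2 + \left(\left(-5\right) 5\right)^{2}\right) - 290 \cdot 3 \left(\left(-5\right) 5\right) \left(2 + \left(\left(-5\right) 5\right)^{2}\right)) = - (\left(3 \left(-25\right) \left(2 + \left(-25\right)^{2}\right)\right)^{2} + 26970 - 93 \cdot 3 \left(-25\right) \left(2 + \left(-25\right)^{2}\right) - 290 \cdot 3 \left(-25\right) \left(2 + \left(-25\right)^{2}\right)) = - (\left(3 \left(-25\right) \left(2 + 625\right)\right)^{2} + 26970 - 93 \cdot 3 \left(-25\right) \left(2 + 625\right) - 290 \cdot 3 \left(-25\right) \left(2 + 625\right)) = - (\left(3 \left(-25\right) 627\right)^{2} + 26970 - 93 \cdot 3 \left(-25\right) 627 - 290 \cdot 3 \left(-25\right) 627) = - (\left(-47025\right)^{2} + 26970 - -4373325 - -13637250) = - (2211350625 + 26970 + 4373325 + 13637250) = \left(-1\right) 2229388170 = -2229388170$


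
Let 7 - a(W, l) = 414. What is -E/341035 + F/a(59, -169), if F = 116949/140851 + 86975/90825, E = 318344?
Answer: -9516064526947082/10146602668777905 ≈ -0.93786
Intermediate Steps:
a(W, l) = -407 (a(W, l) = 7 - 1*414 = 7 - 414 = -407)
F = 130699478/73101669 (F = 116949*(1/140851) + 86975*(1/90825) = 116949/140851 + 497/519 = 130699478/73101669 ≈ 1.7879)
-E/341035 + F/a(59, -169) = -1*318344/341035 + (130699478/73101669)/(-407) = -318344*1/341035 + (130699478/73101669)*(-1/407) = -318344/341035 - 130699478/29752379283 = -9516064526947082/10146602668777905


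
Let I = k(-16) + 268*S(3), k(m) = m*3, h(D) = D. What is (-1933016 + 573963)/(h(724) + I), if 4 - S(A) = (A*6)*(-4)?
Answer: -1359053/21044 ≈ -64.582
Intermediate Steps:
k(m) = 3*m
S(A) = 4 + 24*A (S(A) = 4 - A*6*(-4) = 4 - 6*A*(-4) = 4 - (-24)*A = 4 + 24*A)
I = 20320 (I = 3*(-16) + 268*(4 + 24*3) = -48 + 268*(4 + 72) = -48 + 268*76 = -48 + 20368 = 20320)
(-1933016 + 573963)/(h(724) + I) = (-1933016 + 573963)/(724 + 20320) = -1359053/21044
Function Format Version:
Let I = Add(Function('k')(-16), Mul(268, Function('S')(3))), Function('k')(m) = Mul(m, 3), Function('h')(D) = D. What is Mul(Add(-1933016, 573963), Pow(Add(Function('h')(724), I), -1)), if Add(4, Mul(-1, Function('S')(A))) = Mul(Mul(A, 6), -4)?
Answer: Rational(-1359053, 21044) ≈ -64.582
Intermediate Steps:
Function('k')(m) = Mul(3, m)
Function('S')(A) = Add(4, Mul(24, A)) (Function('S')(A) = Add(4, Mul(-1, Mul(Mul(A, 6), -4))) = Add(4, Mul(-1, Mul(Mul(6, A), -4))) = Add(4, Mul(-1, Mul(-24, A))) = Add(4, Mul(24, A)))
I = 20320 (I = Add(Mul(3, -16), Mul(268, Add(4, Mul(24, 3)))) = Add(-48, Mul(268, Add(4, 72))) = Add(-48, Mul(268, 76)) = Add(-48, 20368) = 20320)
Mul(Add(-1933016, 573963), Pow(Add(Function('h')(724), I), -1)) = Mul(Add(-1933016, 573963), Pow(Add(724, 20320), -1)) = Mul(-1359053, Pow(21044, -1)) = Mul(-1359053, Rational(1, 21044)) = Rational(-1359053, 21044)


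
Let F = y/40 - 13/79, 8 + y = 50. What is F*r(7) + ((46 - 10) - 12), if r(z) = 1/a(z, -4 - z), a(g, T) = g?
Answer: 266839/11060 ≈ 24.126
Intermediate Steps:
y = 42 (y = -8 + 50 = 42)
r(z) = 1/z
F = 1399/1580 (F = 42/40 - 13/79 = 42*(1/40) - 13*1/79 = 21/20 - 13/79 = 1399/1580 ≈ 0.88544)
F*r(7) + ((46 - 10) - 12) = (1399/1580)/7 + ((46 - 10) - 12) = (1399/1580)*(⅐) + (36 - 12) = 1399/11060 + 24 = 266839/11060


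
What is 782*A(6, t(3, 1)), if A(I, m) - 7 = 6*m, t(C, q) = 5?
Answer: 28934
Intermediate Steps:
A(I, m) = 7 + 6*m
782*A(6, t(3, 1)) = 782*(7 + 6*5) = 782*(7 + 30) = 782*37 = 28934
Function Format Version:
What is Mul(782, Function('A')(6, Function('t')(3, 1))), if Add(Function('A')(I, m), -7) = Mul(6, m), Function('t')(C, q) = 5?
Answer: 28934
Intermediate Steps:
Function('A')(I, m) = Add(7, Mul(6, m))
Mul(782, Function('A')(6, Function('t')(3, 1))) = Mul(782, Add(7, Mul(6, 5))) = Mul(782, Add(7, 30)) = Mul(782, 37) = 28934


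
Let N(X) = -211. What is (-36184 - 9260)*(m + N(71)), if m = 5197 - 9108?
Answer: 187320168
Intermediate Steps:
m = -3911
(-36184 - 9260)*(m + N(71)) = (-36184 - 9260)*(-3911 - 211) = -45444*(-4122) = 187320168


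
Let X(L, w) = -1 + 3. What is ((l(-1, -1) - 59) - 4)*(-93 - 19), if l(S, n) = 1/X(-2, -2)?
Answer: 7000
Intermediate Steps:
X(L, w) = 2
l(S, n) = 1/2
((l(-1, -1) - 59) - 4)*(-93 - 19) = ((1/2 - 59) - 4)*(-93 - 19) = (-117/2 - 4)*(-112) = -125/2*(-112) = 7000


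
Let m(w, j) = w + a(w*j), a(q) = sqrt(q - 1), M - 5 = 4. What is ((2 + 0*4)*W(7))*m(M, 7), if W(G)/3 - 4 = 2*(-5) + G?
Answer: 54 + 6*sqrt(62) ≈ 101.24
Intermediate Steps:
M = 9 (M = 5 + 4 = 9)
a(q) = sqrt(-1 + q)
m(w, j) = w + sqrt(-1 + j*w) (m(w, j) = w + sqrt(-1 + w*j) = w + sqrt(-1 + j*w))
W(G) = -18 + 3*G (W(G) = 12 + 3*(2*(-5) + G) = 12 + 3*(-10 + G) = 12 + (-30 + 3*G) = -18 + 3*G)
((2 + 0*4)*W(7))*m(M, 7) = ((2 + 0*4)*(-18 + 3*7))*(9 + sqrt(-1 + 7*9)) = ((2 + 0)*(-18 + 21))*(9 + sqrt(-1 + 63)) = (2*3)*(9 + sqrt(62)) = 6*(9 + sqrt(62)) = 54 + 6*sqrt(62)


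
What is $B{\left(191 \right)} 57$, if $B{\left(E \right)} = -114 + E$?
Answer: $4389$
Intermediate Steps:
$B{\left(191 \right)} 57 = \left(-114 + 191\right) 57 = 77 \cdot 57 = 4389$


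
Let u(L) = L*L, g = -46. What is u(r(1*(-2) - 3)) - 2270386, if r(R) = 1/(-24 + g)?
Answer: -11124891399/4900 ≈ -2.2704e+6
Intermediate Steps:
r(R) = -1/70 (r(R) = 1/(-24 - 46) = 1/(-70) = -1/70)
u(L) = L²
u(r(1*(-2) - 3)) - 2270386 = (-1/70)² - 2270386 = 1/4900 - 2270386 = -11124891399/4900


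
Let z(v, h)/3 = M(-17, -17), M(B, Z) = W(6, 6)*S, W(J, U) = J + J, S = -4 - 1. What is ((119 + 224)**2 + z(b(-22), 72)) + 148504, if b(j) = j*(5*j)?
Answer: 265973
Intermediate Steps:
S = -5
b(j) = 5*j**2
W(J, U) = 2*J
M(B, Z) = -60 (M(B, Z) = (2*6)*(-5) = 12*(-5) = -60)
z(v, h) = -180 (z(v, h) = 3*(-60) = -180)
((119 + 224)**2 + z(b(-22), 72)) + 148504 = ((119 + 224)**2 - 180) + 148504 = (343**2 - 180) + 148504 = (117649 - 180) + 148504 = 117469 + 148504 = 265973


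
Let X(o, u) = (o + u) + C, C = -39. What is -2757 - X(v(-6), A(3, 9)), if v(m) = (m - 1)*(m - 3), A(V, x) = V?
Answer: -2784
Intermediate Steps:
v(m) = (-1 + m)*(-3 + m)
X(o, u) = -39 + o + u (X(o, u) = (o + u) - 39 = -39 + o + u)
-2757 - X(v(-6), A(3, 9)) = -2757 - (-39 + (3 + (-6)² - 4*(-6)) + 3) = -2757 - (-39 + (3 + 36 + 24) + 3) = -2757 - (-39 + 63 + 3) = -2757 - 1*27 = -2757 - 27 = -2784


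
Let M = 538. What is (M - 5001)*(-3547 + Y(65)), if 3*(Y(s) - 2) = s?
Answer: 47173910/3 ≈ 1.5725e+7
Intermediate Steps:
Y(s) = 2 + s/3
(M - 5001)*(-3547 + Y(65)) = (538 - 5001)*(-3547 + (2 + (⅓)*65)) = -4463*(-3547 + (2 + 65/3)) = -4463*(-3547 + 71/3) = -4463*(-10570/3) = 47173910/3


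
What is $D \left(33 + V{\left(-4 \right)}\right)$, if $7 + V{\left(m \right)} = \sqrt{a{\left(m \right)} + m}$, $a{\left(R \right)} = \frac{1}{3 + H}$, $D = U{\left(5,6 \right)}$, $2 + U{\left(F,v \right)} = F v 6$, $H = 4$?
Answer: $4628 + \frac{534 i \sqrt{21}}{7} \approx 4628.0 + 349.58 i$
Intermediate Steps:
$U{\left(F,v \right)} = -2 + 6 F v$ ($U{\left(F,v \right)} = -2 + F v 6 = -2 + 6 F v$)
$D = 178$ ($D = -2 + 6 \cdot 5 \cdot 6 = -2 + 180 = 178$)
$a{\left(R \right)} = \frac{1}{7}$ ($a{\left(R \right)} = \frac{1}{3 + 4} = \frac{1}{7}$)
$V{\left(m \right)} = -7 + \sqrt{\frac{1}{7} + m}$
$D \left(33 + V{\left(-4 \right)}\right) = 178 \left(33 - \left(7 - \frac{\sqrt{7 + 49 \left(-4\right)}}{7}\right)\right) = 178 \left(33 - \left(7 - \frac{\sqrt{7 - 196}}{7}\right)\right) = 178 \left(33 - \left(7 - \frac{\sqrt{-189}}{7}\right)\right) = 178 \left(33 - \left(7 - \frac{3 i \sqrt{21}}{7}\right)\right) = 178 \left(26 + \frac{3 i \sqrt{21}}{7}\right) = 4628 + \frac{534 i \sqrt{21}}{7}$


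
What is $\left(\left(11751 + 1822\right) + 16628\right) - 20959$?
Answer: $9242$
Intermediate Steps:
$\left(\left(11751 + 1822\right) + 16628\right) - 20959 = \left(13573 + 16628\right) - 20959 = 30201 - 20959 = 9242$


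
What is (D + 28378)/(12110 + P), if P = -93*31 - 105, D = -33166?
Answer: -2394/4561 ≈ -0.52489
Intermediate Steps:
P = -2988 (P = -2883 - 105 = -2988)
(D + 28378)/(12110 + P) = (-33166 + 28378)/(12110 - 2988) = -4788/9122 = -4788*1/9122 = -2394/4561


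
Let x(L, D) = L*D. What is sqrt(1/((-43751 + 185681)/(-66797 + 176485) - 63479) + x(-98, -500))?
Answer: 2*sqrt(148469340964176687287129)/3481371311 ≈ 221.36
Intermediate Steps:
x(L, D) = D*L
sqrt(1/((-43751 + 185681)/(-66797 + 176485) - 63479) + x(-98, -500)) = sqrt(1/((-43751 + 185681)/(-66797 + 176485) - 63479) - 500*(-98)) = sqrt(1/(141930/109688 - 63479) + 49000) = sqrt(1/(141930*(1/109688) - 63479) + 49000) = sqrt(1/(70965/54844 - 63479) + 49000) = sqrt(1/(-3481371311/54844) + 49000) = sqrt(-54844/3481371311 + 49000) = sqrt(170587194184156/3481371311) = 2*sqrt(148469340964176687287129)/3481371311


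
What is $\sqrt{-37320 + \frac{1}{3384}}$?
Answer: $\frac{i \sqrt{11871342626}}{564} \approx 193.18 i$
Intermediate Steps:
$\sqrt{-37320 + \frac{1}{3384}} = \sqrt{- \frac{126290879}{3384}} = \frac{i \sqrt{11871342626}}{564}$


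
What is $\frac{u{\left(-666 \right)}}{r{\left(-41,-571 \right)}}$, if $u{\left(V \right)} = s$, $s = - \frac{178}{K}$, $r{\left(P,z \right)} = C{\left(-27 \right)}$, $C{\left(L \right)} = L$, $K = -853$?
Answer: $- \frac{178}{23031} \approx -0.0077287$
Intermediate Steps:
$r{\left(P,z \right)} = -27$
$s = \frac{178}{853}$ ($s = - \frac{178}{-853} = \left(-178\right) \left(- \frac{1}{853}\right) = \frac{178}{853} \approx 0.20868$)
$u{\left(V \right)} = \frac{178}{853}$
$\frac{u{\left(-666 \right)}}{r{\left(-41,-571 \right)}} = \frac{178}{853 \left(-27\right)} = \frac{178}{853} \left(- \frac{1}{27}\right) = - \frac{178}{23031}$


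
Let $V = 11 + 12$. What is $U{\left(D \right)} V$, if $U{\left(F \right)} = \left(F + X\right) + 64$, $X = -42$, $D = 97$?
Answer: $2737$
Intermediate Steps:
$V = 23$
$U{\left(F \right)} = 22 + F$ ($U{\left(F \right)} = \left(F - 42\right) + 64 = \left(-42 + F\right) + 64 = 22 + F$)
$U{\left(D \right)} V = \left(22 + 97\right) 23 = 119 \cdot 23 = 2737$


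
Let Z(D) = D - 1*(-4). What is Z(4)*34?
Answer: 272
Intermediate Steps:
Z(D) = 4 + D (Z(D) = D + 4 = 4 + D)
Z(4)*34 = (4 + 4)*34 = 8*34 = 272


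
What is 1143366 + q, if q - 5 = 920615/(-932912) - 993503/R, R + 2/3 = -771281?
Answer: 2468097031369140973/2158613766640 ≈ 1.1434e+6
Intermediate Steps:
R = -2313845/3 (R = -⅔ - 771281 = -2313845/3 ≈ -7.7128e+5)
q = 11443461030733/2158613766640 (q = 5 + (920615/(-932912) - 993503/(-2313845/3)) = 5 + (920615*(-1/932912) - 993503*(-3/2313845)) = 5 + (-920615/932912 + 2980509/2313845) = 5 + 650392197533/2158613766640 = 11443461030733/2158613766640 ≈ 5.3013)
1143366 + q = 1143366 + 11443461030733/2158613766640 = 2468097031369140973/2158613766640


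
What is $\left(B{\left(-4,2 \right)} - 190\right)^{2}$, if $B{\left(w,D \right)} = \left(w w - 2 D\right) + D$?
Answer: $30976$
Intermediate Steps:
$B{\left(w,D \right)} = w^{2} - D$ ($B{\left(w,D \right)} = \left(w^{2} - 2 D\right) + D = w^{2} - D$)
$\left(B{\left(-4,2 \right)} - 190\right)^{2} = \left(\left(\left(-4\right)^{2} - 2\right) - 190\right)^{2} = \left(\left(16 - 2\right) - 190\right)^{2} = \left(14 - 190\right)^{2} = \left(-176\right)^{2} = 30976$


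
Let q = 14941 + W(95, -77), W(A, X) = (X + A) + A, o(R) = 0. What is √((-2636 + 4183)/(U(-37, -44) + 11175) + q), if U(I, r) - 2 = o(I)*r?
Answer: √1880643193585/11177 ≈ 122.70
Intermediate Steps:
W(A, X) = X + 2*A (W(A, X) = (A + X) + A = X + 2*A)
U(I, r) = 2 (U(I, r) = 2 + 0*r = 2 + 0 = 2)
q = 15054 (q = 14941 + (-77 + 2*95) = 14941 + (-77 + 190) = 14941 + 113 = 15054)
√((-2636 + 4183)/(U(-37, -44) + 11175) + q) = √((-2636 + 4183)/(2 + 11175) + 15054) = √(1547/11177 + 15054) = √(168260105/11177) = √1880643193585/11177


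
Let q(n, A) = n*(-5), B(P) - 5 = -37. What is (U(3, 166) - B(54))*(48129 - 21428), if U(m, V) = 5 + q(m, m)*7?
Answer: -1815668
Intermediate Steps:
B(P) = -32 (B(P) = 5 - 37 = -32)
q(n, A) = -5*n
U(m, V) = 5 - 35*m (U(m, V) = 5 - 5*m*7 = 5 - 35*m)
(U(3, 166) - B(54))*(48129 - 21428) = ((5 - 35*3) - 1*(-32))*(48129 - 21428) = ((5 - 105) + 32)*26701 = (-100 + 32)*26701 = -68*26701 = -1815668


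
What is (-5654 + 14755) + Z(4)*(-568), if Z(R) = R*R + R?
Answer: -2259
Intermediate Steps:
Z(R) = R + R² (Z(R) = R² + R = R + R²)
(-5654 + 14755) + Z(4)*(-568) = (-5654 + 14755) + (4*(1 + 4))*(-568) = 9101 + (4*5)*(-568) = 9101 + 20*(-568) = 9101 - 11360 = -2259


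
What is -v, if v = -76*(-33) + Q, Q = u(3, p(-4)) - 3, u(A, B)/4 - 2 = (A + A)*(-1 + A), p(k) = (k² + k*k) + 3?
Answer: -2561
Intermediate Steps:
p(k) = 3 + 2*k² (p(k) = (k² + k²) + 3 = 2*k² + 3 = 3 + 2*k²)
u(A, B) = 8 + 8*A*(-1 + A) (u(A, B) = 8 + 4*((A + A)*(-1 + A)) = 8 + 4*((2*A)*(-1 + A)) = 8 + 4*(2*A*(-1 + A)) = 8 + 8*A*(-1 + A))
Q = 53 (Q = (8 - 8*3 + 8*3²) - 3 = (8 - 24 + 8*9) - 3 = (8 - 24 + 72) - 3 = 56 - 3 = 53)
v = 2561 (v = -76*(-33) + 53 = 2508 + 53 = 2561)
-v = -1*2561 = -2561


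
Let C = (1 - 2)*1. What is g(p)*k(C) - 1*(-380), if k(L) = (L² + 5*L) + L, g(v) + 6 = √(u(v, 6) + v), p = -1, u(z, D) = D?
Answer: 410 - 5*√5 ≈ 398.82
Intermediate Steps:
C = -1 (C = -1*1 = -1)
g(v) = -6 + √(6 + v)
k(L) = L² + 6*L
g(p)*k(C) - 1*(-380) = (-6 + √(6 - 1))*(-(6 - 1)) - 1*(-380) = (-6 + √5)*(-1*5) + 380 = (-6 + √5)*(-5) + 380 = (30 - 5*√5) + 380 = 410 - 5*√5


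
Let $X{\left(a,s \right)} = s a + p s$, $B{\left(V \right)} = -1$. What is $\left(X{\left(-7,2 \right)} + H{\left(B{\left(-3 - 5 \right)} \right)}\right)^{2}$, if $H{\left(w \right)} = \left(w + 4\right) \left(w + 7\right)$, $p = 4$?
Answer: $144$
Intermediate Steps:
$H{\left(w \right)} = \left(4 + w\right) \left(7 + w\right)$
$X{\left(a,s \right)} = 4 s + a s$ ($X{\left(a,s \right)} = s a + 4 s = a s + 4 s = 4 s + a s$)
$\left(X{\left(-7,2 \right)} + H{\left(B{\left(-3 - 5 \right)} \right)}\right)^{2} = \left(2 \left(4 - 7\right) + \left(28 + \left(-1\right)^{2} + 11 \left(-1\right)\right)\right)^{2} = \left(2 \left(-3\right) + \left(28 + 1 - 11\right)\right)^{2} = \left(-6 + 18\right)^{2} = 12^{2} = 144$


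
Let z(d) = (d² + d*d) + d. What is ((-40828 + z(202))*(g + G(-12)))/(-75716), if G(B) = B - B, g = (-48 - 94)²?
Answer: -206590262/18929 ≈ -10914.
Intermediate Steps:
g = 20164 (g = (-142)² = 20164)
G(B) = 0
z(d) = d + 2*d² (z(d) = (d² + d²) + d = 2*d² + d = d + 2*d²)
((-40828 + z(202))*(g + G(-12)))/(-75716) = ((-40828 + 202*(1 + 2*202))*(20164 + 0))/(-75716) = ((-40828 + 202*(1 + 404))*20164)*(-1/75716) = ((-40828 + 202*405)*20164)*(-1/75716) = ((-40828 + 81810)*20164)*(-1/75716) = (40982*20164)*(-1/75716) = 826361048*(-1/75716) = -206590262/18929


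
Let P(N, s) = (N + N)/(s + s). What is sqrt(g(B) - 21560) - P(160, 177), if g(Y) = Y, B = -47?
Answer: -160/177 + I*sqrt(21607) ≈ -0.90395 + 146.99*I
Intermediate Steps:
P(N, s) = N/s (P(N, s) = (2*N)/((2*s)) = (2*N)*(1/(2*s)) = N/s)
sqrt(g(B) - 21560) - P(160, 177) = sqrt(-47 - 21560) - 160/177 = sqrt(-21607) - 160/177 = I*sqrt(21607) - 1*160/177 = I*sqrt(21607) - 160/177 = -160/177 + I*sqrt(21607)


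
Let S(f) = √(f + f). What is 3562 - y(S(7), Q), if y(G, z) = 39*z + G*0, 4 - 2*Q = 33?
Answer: 8255/2 ≈ 4127.5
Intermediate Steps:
Q = -29/2 (Q = 2 - ½*33 = 2 - 33/2 = -29/2 ≈ -14.500)
S(f) = √2*√f (S(f) = √(2*f) = √2*√f)
y(G, z) = 39*z (y(G, z) = 39*z + 0 = 39*z)
3562 - y(S(7), Q) = 3562 - 39*(-29)/2 = 3562 - 1*(-1131/2) = 3562 + 1131/2 = 8255/2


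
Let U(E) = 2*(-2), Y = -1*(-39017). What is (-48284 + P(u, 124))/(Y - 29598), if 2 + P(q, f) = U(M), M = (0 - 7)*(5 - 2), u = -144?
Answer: -48290/9419 ≈ -5.1269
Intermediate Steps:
Y = 39017
M = -21 (M = -7*3 = -21)
U(E) = -4
P(q, f) = -6 (P(q, f) = -2 - 4 = -6)
(-48284 + P(u, 124))/(Y - 29598) = (-48284 - 6)/(39017 - 29598) = -48290/9419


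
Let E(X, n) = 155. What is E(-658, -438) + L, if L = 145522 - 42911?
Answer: 102766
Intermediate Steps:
L = 102611
E(-658, -438) + L = 155 + 102611 = 102766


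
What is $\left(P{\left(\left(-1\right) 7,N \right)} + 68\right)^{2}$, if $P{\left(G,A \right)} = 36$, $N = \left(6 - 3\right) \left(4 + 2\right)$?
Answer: $10816$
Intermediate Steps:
$N = 18$ ($N = \left(6 - 3\right) 6 = 3 \cdot 6 = 18$)
$\left(P{\left(\left(-1\right) 7,N \right)} + 68\right)^{2} = \left(36 + 68\right)^{2} = 104^{2} = 10816$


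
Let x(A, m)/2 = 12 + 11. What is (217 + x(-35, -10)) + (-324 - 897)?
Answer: -958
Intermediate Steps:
x(A, m) = 46 (x(A, m) = 2*(12 + 11) = 2*23 = 46)
(217 + x(-35, -10)) + (-324 - 897) = (217 + 46) + (-324 - 897) = 263 - 1221 = -958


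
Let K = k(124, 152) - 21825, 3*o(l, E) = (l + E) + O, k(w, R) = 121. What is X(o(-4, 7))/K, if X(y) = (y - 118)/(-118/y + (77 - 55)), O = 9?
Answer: -19/27130 ≈ -0.00070033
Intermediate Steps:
o(l, E) = 3 + E/3 + l/3 (o(l, E) = ((l + E) + 9)/3 = ((E + l) + 9)/3 = (9 + E + l)/3 = 3 + E/3 + l/3)
K = -21704 (K = 121 - 21825 = -21704)
X(y) = (-118 + y)/(22 - 118/y) (X(y) = (-118 + y)/(-118/y + 22) = (-118 + y)/(22 - 118/y))
X(o(-4, 7))/K = ((3 + (⅓)*7 + (⅓)*(-4))*(-118 + (3 + (⅓)*7 + (⅓)*(-4)))/(2*(-59 + 11*(3 + (⅓)*7 + (⅓)*(-4)))))/(-21704) = ((3 + 7/3 - 4/3)*(-118 + (3 + 7/3 - 4/3))/(2*(-59 + 11*(3 + 7/3 - 4/3))))*(-1/21704) = ((½)*4*(-118 + 4)/(-59 + 11*4))*(-1/21704) = ((½)*4*(-114)/(-59 + 44))*(-1/21704) = ((½)*4*(-114)/(-15))*(-1/21704) = ((½)*4*(-1/15)*(-114))*(-1/21704) = (76/5)*(-1/21704) = -19/27130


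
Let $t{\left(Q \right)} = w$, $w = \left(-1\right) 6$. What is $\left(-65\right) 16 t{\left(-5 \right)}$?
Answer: $6240$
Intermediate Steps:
$w = -6$
$t{\left(Q \right)} = -6$
$\left(-65\right) 16 t{\left(-5 \right)} = \left(-65\right) 16 \left(-6\right) = \left(-1040\right) \left(-6\right) = 6240$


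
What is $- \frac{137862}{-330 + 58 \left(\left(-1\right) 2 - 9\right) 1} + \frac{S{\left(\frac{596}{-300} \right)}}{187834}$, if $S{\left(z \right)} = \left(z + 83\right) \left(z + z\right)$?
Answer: $\frac{36414645912559}{255689032500} \approx 142.42$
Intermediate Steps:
$S{\left(z \right)} = 2 z \left(83 + z\right)$ ($S{\left(z \right)} = \left(83 + z\right) 2 z = 2 z \left(83 + z\right)$)
$- \frac{137862}{-330 + 58 \left(\left(-1\right) 2 - 9\right) 1} + \frac{S{\left(\frac{596}{-300} \right)}}{187834} = - \frac{137862}{-330 + 58 \left(\left(-1\right) 2 - 9\right) 1} + \frac{2 \frac{596}{-300} \left(83 + \frac{596}{-300}\right)}{187834} = - \frac{137862}{-330 + 58 \left(-2 - 9\right) 1} + 2 \cdot 596 \left(- \frac{1}{300}\right) \left(83 + 596 \left(- \frac{1}{300}\right)\right) \frac{1}{187834} = - \frac{137862}{-330 + 58 \left(\left(-11\right) 1\right)} + 2 \left(- \frac{149}{75}\right) \left(83 - \frac{149}{75}\right) \frac{1}{187834} = - \frac{137862}{-330 + 58 \left(-11\right)} + 2 \left(- \frac{149}{75}\right) \frac{6076}{75} \cdot \frac{1}{187834} = - \frac{137862}{-330 - 638} - \frac{905324}{528283125} = - \frac{137862}{-968} - \frac{905324}{528283125} = \left(-137862\right) \left(- \frac{1}{968}\right) - \frac{905324}{528283125} = \frac{68931}{484} - \frac{905324}{528283125} = \frac{36414645912559}{255689032500}$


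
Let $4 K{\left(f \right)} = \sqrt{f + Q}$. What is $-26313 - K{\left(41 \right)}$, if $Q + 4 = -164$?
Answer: $-26313 - \frac{i \sqrt{127}}{4} \approx -26313.0 - 2.8174 i$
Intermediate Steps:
$Q = -168$ ($Q = -4 - 164 = -168$)
$K{\left(f \right)} = \frac{\sqrt{-168 + f}}{4}$ ($K{\left(f \right)} = \frac{\sqrt{f - 168}}{4} = \frac{\sqrt{-168 + f}}{4}$)
$-26313 - K{\left(41 \right)} = -26313 - \frac{\sqrt{-168 + 41}}{4} = -26313 - \frac{\sqrt{-127}}{4} = -26313 - \frac{i \sqrt{127}}{4}$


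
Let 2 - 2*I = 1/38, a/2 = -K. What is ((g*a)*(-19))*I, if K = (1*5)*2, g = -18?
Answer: -6750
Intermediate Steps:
K = 10 (K = 5*2 = 10)
a = -20 (a = 2*(-1*10) = 2*(-10) = -20)
I = 75/76 (I = 1 - ½/38 = 1 - ½*1/38 = 1 - 1/76 = 75/76 ≈ 0.98684)
((g*a)*(-19))*I = (-18*(-20)*(-19))*(75/76) = (360*(-19))*(75/76) = -6840*75/76 = -6750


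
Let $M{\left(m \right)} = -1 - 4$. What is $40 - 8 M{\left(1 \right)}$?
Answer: $80$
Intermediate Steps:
$M{\left(m \right)} = -5$ ($M{\left(m \right)} = -1 - 4 = -5$)
$40 - 8 M{\left(1 \right)} = 40 - -40 = 40 + 40 = 80$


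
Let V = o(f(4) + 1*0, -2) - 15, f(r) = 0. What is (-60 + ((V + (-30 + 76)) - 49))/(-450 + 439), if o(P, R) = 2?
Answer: 76/11 ≈ 6.9091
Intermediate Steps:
V = -13 (V = 2 - 15 = -13)
(-60 + ((V + (-30 + 76)) - 49))/(-450 + 439) = (-60 + ((-13 + (-30 + 76)) - 49))/(-450 + 439) = (-60 + ((-13 + 46) - 49))/(-11) = (-60 + (33 - 49))*(-1/11) = (-60 - 16)*(-1/11) = -76*(-1/11) = 76/11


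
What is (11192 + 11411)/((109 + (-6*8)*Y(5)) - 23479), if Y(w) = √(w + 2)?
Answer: -88038685/91023462 + 90412*√7/45511731 ≈ -0.96195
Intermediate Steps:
Y(w) = √(2 + w)
(11192 + 11411)/((109 + (-6*8)*Y(5)) - 23479) = (11192 + 11411)/((109 + (-6*8)*√(2 + 5)) - 23479) = 22603/((109 - 48*√7) - 23479) = 22603/(-23370 - 48*√7)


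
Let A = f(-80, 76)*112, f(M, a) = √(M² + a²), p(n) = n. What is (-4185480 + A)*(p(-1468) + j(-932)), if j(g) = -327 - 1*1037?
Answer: 11853279360 - 1268736*√761 ≈ 1.1818e+10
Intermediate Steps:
j(g) = -1364 (j(g) = -327 - 1037 = -1364)
A = 448*√761 (A = √((-80)² + 76²)*112 = √(6400 + 5776)*112 = √12176*112 = (4*√761)*112 = 448*√761 ≈ 12359.)
(-4185480 + A)*(p(-1468) + j(-932)) = (-4185480 + 448*√761)*(-1468 - 1364) = (-4185480 + 448*√761)*(-2832) = 11853279360 - 1268736*√761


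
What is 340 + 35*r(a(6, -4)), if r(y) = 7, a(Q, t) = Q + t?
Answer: 585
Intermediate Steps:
340 + 35*r(a(6, -4)) = 340 + 35*7 = 340 + 245 = 585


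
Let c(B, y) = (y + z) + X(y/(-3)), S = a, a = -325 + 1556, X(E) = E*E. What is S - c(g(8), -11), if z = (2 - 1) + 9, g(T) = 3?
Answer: 10967/9 ≈ 1218.6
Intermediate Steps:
z = 10 (z = 1 + 9 = 10)
X(E) = E²
a = 1231
S = 1231
c(B, y) = 10 + y + y²/9 (c(B, y) = (y + 10) + (y/(-3))² = (10 + y) + (y*(-⅓))² = (10 + y) + (-y/3)² = (10 + y) + y²/9 = 10 + y + y²/9)
S - c(g(8), -11) = 1231 - (10 - 11 + (⅑)*(-11)²) = 1231 - (10 - 11 + (⅑)*121) = 1231 - (10 - 11 + 121/9) = 1231 - 1*112/9 = 1231 - 112/9 = 10967/9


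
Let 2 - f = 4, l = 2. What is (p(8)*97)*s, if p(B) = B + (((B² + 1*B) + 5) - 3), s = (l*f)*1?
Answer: -31816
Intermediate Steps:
f = -2 (f = 2 - 1*4 = 2 - 4 = -2)
s = -4 (s = (2*(-2))*1 = -4*1 = -4)
p(B) = 2 + B² + 2*B (p(B) = B + (((B² + B) + 5) - 3) = B + (((B + B²) + 5) - 3) = B + ((5 + B + B²) - 3) = B + (2 + B + B²) = 2 + B² + 2*B)
(p(8)*97)*s = ((2 + 8² + 2*8)*97)*(-4) = ((2 + 64 + 16)*97)*(-4) = (82*97)*(-4) = 7954*(-4) = -31816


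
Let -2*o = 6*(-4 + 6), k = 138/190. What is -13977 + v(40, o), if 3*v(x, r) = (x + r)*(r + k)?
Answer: -1333493/95 ≈ -14037.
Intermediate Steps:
k = 69/95 (k = 138*(1/190) = 69/95 ≈ 0.72632)
o = -6 (o = -3*(-4 + 6) = -3*2 = -1/2*12 = -6)
v(x, r) = (69/95 + r)*(r + x)/3 (v(x, r) = ((x + r)*(r + 69/95))/3 = ((r + x)*(69/95 + r))/3 = ((69/95 + r)*(r + x))/3 = (69/95 + r)*(r + x)/3)
-13977 + v(40, o) = -13977 + ((1/3)*(-6)**2 + (23/95)*(-6) + (23/95)*40 + (1/3)*(-6)*40) = -13977 + ((1/3)*36 - 138/95 + 184/19 - 80) = -13977 + (12 - 138/95 + 184/19 - 80) = -13977 - 5678/95 = -1333493/95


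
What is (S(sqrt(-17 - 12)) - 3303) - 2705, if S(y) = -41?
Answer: -6049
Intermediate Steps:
(S(sqrt(-17 - 12)) - 3303) - 2705 = (-41 - 3303) - 2705 = -3344 - 2705 = -6049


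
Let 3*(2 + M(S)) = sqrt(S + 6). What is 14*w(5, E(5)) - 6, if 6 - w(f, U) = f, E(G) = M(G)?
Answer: 8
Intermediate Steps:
M(S) = -2 + sqrt(6 + S)/3 (M(S) = -2 + sqrt(S + 6)/3 = -2 + sqrt(6 + S)/3)
E(G) = -2 + sqrt(6 + G)/3
w(f, U) = 6 - f
14*w(5, E(5)) - 6 = 14*(6 - 1*5) - 6 = 14*(6 - 5) - 6 = 14*1 - 6 = 14 - 6 = 8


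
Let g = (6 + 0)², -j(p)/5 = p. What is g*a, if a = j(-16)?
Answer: 2880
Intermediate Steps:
j(p) = -5*p
a = 80 (a = -5*(-16) = 80)
g = 36 (g = 6² = 36)
g*a = 36*80 = 2880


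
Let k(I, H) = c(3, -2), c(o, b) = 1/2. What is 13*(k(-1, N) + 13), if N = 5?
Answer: 351/2 ≈ 175.50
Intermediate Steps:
c(o, b) = ½
k(I, H) = ½
13*(k(-1, N) + 13) = 13*(½ + 13) = 13*(27/2) = 351/2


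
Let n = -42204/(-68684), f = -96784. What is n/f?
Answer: -10551/1661878064 ≈ -6.3488e-6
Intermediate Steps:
n = 10551/17171 (n = -42204*(-1/68684) = 10551/17171 ≈ 0.61447)
n/f = (10551/17171)/(-96784) = (10551/17171)*(-1/96784) = -10551/1661878064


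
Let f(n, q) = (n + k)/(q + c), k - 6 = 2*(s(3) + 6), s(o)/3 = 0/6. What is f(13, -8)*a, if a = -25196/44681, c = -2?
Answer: 390538/223405 ≈ 1.7481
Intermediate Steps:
a = -25196/44681 (a = -25196*1/44681 = -25196/44681 ≈ -0.56391)
s(o) = 0 (s(o) = 3*(0/6) = 3*(0*(⅙)) = 3*0 = 0)
k = 18 (k = 6 + 2*(0 + 6) = 6 + 2*6 = 6 + 12 = 18)
f(n, q) = (18 + n)/(-2 + q) (f(n, q) = (n + 18)/(q - 2) = (18 + n)/(-2 + q))
f(13, -8)*a = ((18 + 13)/(-2 - 8))*(-25196/44681) = (31/(-10))*(-25196/44681) = -⅒*31*(-25196/44681) = -31/10*(-25196/44681) = 390538/223405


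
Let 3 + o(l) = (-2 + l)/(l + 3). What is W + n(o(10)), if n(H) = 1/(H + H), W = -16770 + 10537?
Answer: -386459/62 ≈ -6233.2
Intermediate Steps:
o(l) = -3 + (-2 + l)/(3 + l) (o(l) = -3 + (-2 + l)/(l + 3) = -3 + (-2 + l)/(3 + l))
W = -6233
n(H) = 1/(2*H)
W + n(o(10)) = -6233 + 1/(2*(((-11 - 2*10)/(3 + 10)))) = -6233 + 1/(2*(((-11 - 20)/13))) = -6233 + 1/(2*(((1/13)*(-31)))) = -6233 + 1/(2*(-31/13)) = -6233 + (1/2)*(-13/31) = -6233 - 13/62 = -386459/62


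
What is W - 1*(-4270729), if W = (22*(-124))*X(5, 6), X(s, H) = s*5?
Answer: 4202529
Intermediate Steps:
X(s, H) = 5*s
W = -68200 (W = (22*(-124))*(5*5) = -2728*25 = -68200)
W - 1*(-4270729) = -68200 - 1*(-4270729) = -68200 + 4270729 = 4202529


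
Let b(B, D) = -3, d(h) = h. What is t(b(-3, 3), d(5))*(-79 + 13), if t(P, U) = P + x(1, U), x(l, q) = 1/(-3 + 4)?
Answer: 132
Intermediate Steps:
x(l, q) = 1 (x(l, q) = 1/1 = 1)
t(P, U) = 1 + P (t(P, U) = P + 1 = 1 + P)
t(b(-3, 3), d(5))*(-79 + 13) = (1 - 3)*(-79 + 13) = -2*(-66) = 132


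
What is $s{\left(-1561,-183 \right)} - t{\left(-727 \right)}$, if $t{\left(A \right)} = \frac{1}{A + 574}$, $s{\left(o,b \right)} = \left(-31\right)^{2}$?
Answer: $\frac{147034}{153} \approx 961.01$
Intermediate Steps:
$s{\left(o,b \right)} = 961$
$t{\left(A \right)} = \frac{1}{574 + A}$
$s{\left(-1561,-183 \right)} - t{\left(-727 \right)} = 961 - \frac{1}{574 - 727} = 961 - \frac{1}{-153} = 961 - - \frac{1}{153} = 961 + \frac{1}{153} = \frac{147034}{153}$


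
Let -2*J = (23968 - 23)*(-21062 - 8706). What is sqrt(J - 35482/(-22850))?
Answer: sqrt(1860830918498137)/2285 ≈ 18879.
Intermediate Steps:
J = 356397380 (J = -(23968 - 23)*(-21062 - 8706)/2 = -23945*(-29768)/2 = -1/2*(-712794760) = 356397380)
sqrt(J - 35482/(-22850)) = sqrt(356397380 - 35482/(-22850)) = sqrt(356397380 - 35482*(-1/22850)) = sqrt(356397380 + 17741/11425) = sqrt(4071840084241/11425) = sqrt(1860830918498137)/2285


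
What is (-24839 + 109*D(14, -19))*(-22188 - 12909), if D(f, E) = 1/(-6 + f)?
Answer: 6970369491/8 ≈ 8.7130e+8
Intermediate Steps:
(-24839 + 109*D(14, -19))*(-22188 - 12909) = (-24839 + 109/(-6 + 14))*(-22188 - 12909) = (-24839 + 109/8)*(-35097) = -198603/8*(-35097) = 6970369491/8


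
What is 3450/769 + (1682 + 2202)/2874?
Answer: 6451048/1105053 ≈ 5.8378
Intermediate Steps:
3450/769 + (1682 + 2202)/2874 = 3450*(1/769) + 3884*(1/2874) = 3450/769 + 1942/1437 = 6451048/1105053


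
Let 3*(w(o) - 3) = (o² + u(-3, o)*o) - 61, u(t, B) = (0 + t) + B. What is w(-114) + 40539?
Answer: 147899/3 ≈ 49300.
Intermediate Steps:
u(t, B) = B + t (u(t, B) = t + B = B + t)
w(o) = -52/3 + o²/3 + o*(-3 + o)/3 (w(o) = 3 + ((o² + (o - 3)*o) - 61)/3 = 3 + ((o² + (-3 + o)*o) - 61)/3 = 3 + ((o² + o*(-3 + o)) - 61)/3 = 3 + (-61 + o² + o*(-3 + o))/3 = 3 + (-61/3 + o²/3 + o*(-3 + o)/3) = -52/3 + o²/3 + o*(-3 + o)/3)
w(-114) + 40539 = (-52/3 + (⅓)*(-114)² + (⅓)*(-114)*(-3 - 114)) + 40539 = (-52/3 + (⅓)*12996 + (⅓)*(-114)*(-117)) + 40539 = (-52/3 + 4332 + 4446) + 40539 = 26282/3 + 40539 = 147899/3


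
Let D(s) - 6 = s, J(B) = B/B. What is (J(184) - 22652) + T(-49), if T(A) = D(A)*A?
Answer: -20544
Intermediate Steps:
J(B) = 1
D(s) = 6 + s
T(A) = A*(6 + A) (T(A) = (6 + A)*A = A*(6 + A))
(J(184) - 22652) + T(-49) = (1 - 22652) - 49*(6 - 49) = -22651 - 49*(-43) = -22651 + 2107 = -20544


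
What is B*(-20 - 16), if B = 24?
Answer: -864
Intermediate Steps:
B*(-20 - 16) = 24*(-20 - 16) = 24*(-36) = -864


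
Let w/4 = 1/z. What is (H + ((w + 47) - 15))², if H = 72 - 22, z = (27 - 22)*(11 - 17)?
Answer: 1507984/225 ≈ 6702.1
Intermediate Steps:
z = -30 (z = 5*(-6) = -30)
w = -2/15 (w = 4/(-30) = 4*(-1/30) = -2/15 ≈ -0.13333)
H = 50
(H + ((w + 47) - 15))² = (50 + ((-2/15 + 47) - 15))² = (50 + (703/15 - 15))² = (50 + 478/15)² = (1228/15)² = 1507984/225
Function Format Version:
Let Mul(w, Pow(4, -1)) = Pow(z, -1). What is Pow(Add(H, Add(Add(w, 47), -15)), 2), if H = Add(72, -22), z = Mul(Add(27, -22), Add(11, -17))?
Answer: Rational(1507984, 225) ≈ 6702.1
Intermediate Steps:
z = -30 (z = Mul(5, -6) = -30)
w = Rational(-2, 15) (w = Mul(4, Pow(-30, -1)) = Mul(4, Rational(-1, 30)) = Rational(-2, 15) ≈ -0.13333)
H = 50
Pow(Add(H, Add(Add(w, 47), -15)), 2) = Pow(Add(50, Add(Add(Rational(-2, 15), 47), -15)), 2) = Pow(Add(50, Add(Rational(703, 15), -15)), 2) = Pow(Add(50, Rational(478, 15)), 2) = Pow(Rational(1228, 15), 2) = Rational(1507984, 225)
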